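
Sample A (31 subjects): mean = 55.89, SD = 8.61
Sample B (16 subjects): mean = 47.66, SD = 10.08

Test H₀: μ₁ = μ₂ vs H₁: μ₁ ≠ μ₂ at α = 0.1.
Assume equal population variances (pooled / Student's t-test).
Student's two-sample t-test (equal variances):
H₀: μ₁ = μ₂
H₁: μ₁ ≠ μ₂
df = n₁ + n₂ - 2 = 45
Pooled variance s_p² = [(n₁-1)s₁² + (n₂-1)s₂²] / (n₁ + n₂ - 2) = [(30)(8.61²) + (15)(10.08²)] / 45 = 83.2902
SE = √(s_p²(1/n₁ + 1/n₂)) = √(83.2902 × (1/31 + 1/16)) = 2.8093
t = (x̄₁ - x̄₂) / SE = (55.89 - 47.66) / 2.8093 = 8.23 / 2.8093 = 2.930
p-value = 0.0053

Since p-value < α = 0.1, we reject H₀.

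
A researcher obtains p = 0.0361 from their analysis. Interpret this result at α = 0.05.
Since p = 0.0361 < α = 0.05, reject H₀.
There is sufficient evidence to reject the null hypothesis; the result is statistically significant at the 0.05 level.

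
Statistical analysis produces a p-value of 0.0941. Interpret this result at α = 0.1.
Since p = 0.0941 < α = 0.1, reject H₀.
There is sufficient evidence to reject the null hypothesis; the result is statistically significant at the 0.1 level.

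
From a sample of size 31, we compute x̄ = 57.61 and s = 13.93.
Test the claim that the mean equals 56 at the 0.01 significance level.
One-sample t-test:
H₀: μ = 56
H₁: μ ≠ 56
df = n - 1 = 30
t = (x̄ - μ₀) / (s/√n) = (57.61 - 56) / (13.93/√31) = 0.644
p-value = 0.5248

Since p-value > α = 0.01, we fail to reject H₀.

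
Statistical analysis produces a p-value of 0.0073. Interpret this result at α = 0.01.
Since p = 0.0073 < α = 0.01, reject H₀.
There is sufficient evidence to reject the null hypothesis; the result is statistically significant at the 0.01 level.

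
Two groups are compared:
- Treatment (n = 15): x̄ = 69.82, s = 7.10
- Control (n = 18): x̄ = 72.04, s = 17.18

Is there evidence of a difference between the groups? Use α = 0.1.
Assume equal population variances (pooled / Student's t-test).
Student's two-sample t-test (equal variances):
H₀: μ₁ = μ₂
H₁: μ₁ ≠ μ₂
df = n₁ + n₂ - 2 = 31
Pooled variance s_p² = [(n₁-1)s₁² + (n₂-1)s₂²] / (n₁ + n₂ - 2) = [(14)(7.10²) + (17)(17.18²)] / 31 = 184.6236
SE = √(s_p²(1/n₁ + 1/n₂)) = √(184.6236 × (1/15 + 1/18)) = 4.7503
t = (x̄₁ - x̄₂) / SE = (69.82 - 72.04) / 4.7503 = -2.22 / 4.7503 = -0.467
p-value = 0.6435

Since p-value > α = 0.1, we fail to reject H₀.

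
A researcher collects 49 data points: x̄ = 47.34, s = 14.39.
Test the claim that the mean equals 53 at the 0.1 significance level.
One-sample t-test:
H₀: μ = 53
H₁: μ ≠ 53
df = n - 1 = 48
t = (x̄ - μ₀) / (s/√n) = (47.34 - 53) / (14.39/√49) = -2.753
p-value = 0.0083

Since p-value < α = 0.1, we reject H₀.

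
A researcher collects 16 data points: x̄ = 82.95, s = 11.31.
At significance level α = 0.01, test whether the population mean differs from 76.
One-sample t-test:
H₀: μ = 76
H₁: μ ≠ 76
df = n - 1 = 15
t = (x̄ - μ₀) / (s/√n) = (82.95 - 76) / (11.31/√16) = 2.458
p-value = 0.0266

Since p-value > α = 0.01, we fail to reject H₀.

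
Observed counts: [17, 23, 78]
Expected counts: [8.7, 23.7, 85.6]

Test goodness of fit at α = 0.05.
Chi-square goodness of fit test:
H₀: observed counts match expected distribution
H₁: observed counts differ from expected distribution
df = k - 1 = 2
χ² = Σ(O - E)²/E
   = (17 - 8.7)²/8.7 + (23 - 23.7)²/23.7 + (78 - 85.6)²/85.6
   = 7.918 + 0.021 + 0.675
   = 8.61
p-value = 0.0135

Since p-value < α = 0.05, we reject H₀.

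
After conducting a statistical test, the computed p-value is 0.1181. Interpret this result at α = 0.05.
Since p = 0.1181 > α = 0.05, fail to reject H₀.
There is insufficient evidence to reject the null hypothesis; the result is not statistically significant at the 0.05 level.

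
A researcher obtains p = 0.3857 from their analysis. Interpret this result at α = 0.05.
Since p = 0.3857 > α = 0.05, fail to reject H₀.
There is insufficient evidence to reject the null hypothesis; the result is not statistically significant at the 0.05 level.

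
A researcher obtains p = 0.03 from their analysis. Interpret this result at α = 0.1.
Since p = 0.03 < α = 0.1, reject H₀.
There is sufficient evidence to reject the null hypothesis; the result is statistically significant at the 0.1 level.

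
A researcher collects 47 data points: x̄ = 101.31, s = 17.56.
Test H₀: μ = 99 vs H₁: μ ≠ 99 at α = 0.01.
One-sample t-test:
H₀: μ = 99
H₁: μ ≠ 99
df = n - 1 = 46
t = (x̄ - μ₀) / (s/√n) = (101.31 - 99) / (17.56/√47) = 0.902
p-value = 0.3718

Since p-value > α = 0.01, we fail to reject H₀.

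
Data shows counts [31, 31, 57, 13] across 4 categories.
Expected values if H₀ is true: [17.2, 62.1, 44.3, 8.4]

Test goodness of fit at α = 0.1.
Chi-square goodness of fit test:
H₀: observed counts match expected distribution
H₁: observed counts differ from expected distribution
df = k - 1 = 3
χ² = Σ(O - E)²/E
   = (31 - 17.2)²/17.2 + (31 - 62.1)²/62.1 + (57 - 44.3)²/44.3 + (13 - 8.4)²/8.4
   = 11.072 + 15.575 + 3.641 + 2.519
   = 32.81
p-value < 0.0001

Since p-value < α = 0.1, we reject H₀.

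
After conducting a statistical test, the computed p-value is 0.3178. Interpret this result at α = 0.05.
Since p = 0.3178 > α = 0.05, fail to reject H₀.
There is insufficient evidence to reject the null hypothesis; the result is not statistically significant at the 0.05 level.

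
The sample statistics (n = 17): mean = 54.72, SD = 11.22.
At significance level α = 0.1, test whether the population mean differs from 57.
One-sample t-test:
H₀: μ = 57
H₁: μ ≠ 57
df = n - 1 = 16
t = (x̄ - μ₀) / (s/√n) = (54.72 - 57) / (11.22/√17) = -0.838
p-value = 0.4145

Since p-value > α = 0.1, we fail to reject H₀.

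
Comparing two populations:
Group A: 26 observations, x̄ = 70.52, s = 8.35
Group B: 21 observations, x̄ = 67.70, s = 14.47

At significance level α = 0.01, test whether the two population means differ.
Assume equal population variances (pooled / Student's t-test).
Student's two-sample t-test (equal variances):
H₀: μ₁ = μ₂
H₁: μ₁ ≠ μ₂
df = n₁ + n₂ - 2 = 45
Pooled variance s_p² = [(n₁-1)s₁² + (n₂-1)s₂²] / (n₁ + n₂ - 2) = [(25)(8.35²) + (20)(14.47²)] / 45 = 131.7929
SE = √(s_p²(1/n₁ + 1/n₂)) = √(131.7929 × (1/26 + 1/21)) = 3.3682
t = (x̄₁ - x̄₂) / SE = (70.52 - 67.70) / 3.3682 = 2.82 / 3.3682 = 0.837
p-value = 0.4069

Since p-value > α = 0.01, we fail to reject H₀.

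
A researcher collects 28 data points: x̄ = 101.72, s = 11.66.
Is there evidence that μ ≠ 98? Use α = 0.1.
One-sample t-test:
H₀: μ = 98
H₁: μ ≠ 98
df = n - 1 = 27
t = (x̄ - μ₀) / (s/√n) = (101.72 - 98) / (11.66/√28) = 1.688
p-value = 0.1029

Since p-value > α = 0.1, we fail to reject H₀.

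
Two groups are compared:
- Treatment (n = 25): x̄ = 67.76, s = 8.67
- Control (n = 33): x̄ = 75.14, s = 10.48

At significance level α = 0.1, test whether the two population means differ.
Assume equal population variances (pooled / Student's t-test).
Student's two-sample t-test (equal variances):
H₀: μ₁ = μ₂
H₁: μ₁ ≠ μ₂
df = n₁ + n₂ - 2 = 56
Pooled variance s_p² = [(n₁-1)s₁² + (n₂-1)s₂²] / (n₁ + n₂ - 2) = [(24)(8.67²) + (32)(10.48²)] / 56 = 94.9755
SE = √(s_p²(1/n₁ + 1/n₂)) = √(94.9755 × (1/25 + 1/33)) = 2.5840
t = (x̄₁ - x̄₂) / SE = (67.76 - 75.14) / 2.5840 = -7.38 / 2.5840 = -2.856
p-value = 0.0060

Since p-value < α = 0.1, we reject H₀.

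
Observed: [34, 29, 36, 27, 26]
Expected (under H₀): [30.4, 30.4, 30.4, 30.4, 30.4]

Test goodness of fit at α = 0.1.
Chi-square goodness of fit test:
H₀: observed counts match expected distribution
H₁: observed counts differ from expected distribution
df = k - 1 = 4
χ² = Σ(O - E)²/E
   = (34 - 30.4)²/30.4 + (29 - 30.4)²/30.4 + (36 - 30.4)²/30.4 + (27 - 30.4)²/30.4 + (26 - 30.4)²/30.4
   = 0.426 + 0.064 + 1.032 + 0.380 + 0.637
   = 2.54
p-value = 0.6376

Since p-value > α = 0.1, we fail to reject H₀.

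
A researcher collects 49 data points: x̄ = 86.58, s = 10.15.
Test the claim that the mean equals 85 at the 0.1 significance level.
One-sample t-test:
H₀: μ = 85
H₁: μ ≠ 85
df = n - 1 = 48
t = (x̄ - μ₀) / (s/√n) = (86.58 - 85) / (10.15/√49) = 1.090
p-value = 0.2813

Since p-value > α = 0.1, we fail to reject H₀.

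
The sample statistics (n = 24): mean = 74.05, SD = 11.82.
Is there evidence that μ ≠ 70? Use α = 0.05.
One-sample t-test:
H₀: μ = 70
H₁: μ ≠ 70
df = n - 1 = 23
t = (x̄ - μ₀) / (s/√n) = (74.05 - 70) / (11.82/√24) = 1.679
p-value = 0.1068

Since p-value > α = 0.05, we fail to reject H₀.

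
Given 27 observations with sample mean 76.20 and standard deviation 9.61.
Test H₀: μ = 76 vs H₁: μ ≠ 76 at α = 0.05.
One-sample t-test:
H₀: μ = 76
H₁: μ ≠ 76
df = n - 1 = 26
t = (x̄ - μ₀) / (s/√n) = (76.20 - 76) / (9.61/√27) = 0.108
p-value = 0.9147

Since p-value > α = 0.05, we fail to reject H₀.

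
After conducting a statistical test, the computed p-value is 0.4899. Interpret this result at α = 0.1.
Since p = 0.4899 > α = 0.1, fail to reject H₀.
There is insufficient evidence to reject the null hypothesis; the result is not statistically significant at the 0.1 level.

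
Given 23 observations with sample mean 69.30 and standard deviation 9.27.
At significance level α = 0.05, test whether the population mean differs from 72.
One-sample t-test:
H₀: μ = 72
H₁: μ ≠ 72
df = n - 1 = 22
t = (x̄ - μ₀) / (s/√n) = (69.30 - 72) / (9.27/√23) = -1.397
p-value = 0.1764

Since p-value > α = 0.05, we fail to reject H₀.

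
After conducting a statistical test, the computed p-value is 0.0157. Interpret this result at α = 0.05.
Since p = 0.0157 < α = 0.05, reject H₀.
There is sufficient evidence to reject the null hypothesis; the result is statistically significant at the 0.05 level.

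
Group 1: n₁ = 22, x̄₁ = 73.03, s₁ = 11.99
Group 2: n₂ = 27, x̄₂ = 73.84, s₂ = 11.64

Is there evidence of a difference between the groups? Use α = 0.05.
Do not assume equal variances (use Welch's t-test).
Welch's two-sample t-test:
H₀: μ₁ = μ₂
H₁: μ₁ ≠ μ₂
s₁²/n₁ = 11.99²/22 = 6.5345,  s₂²/n₂ = 11.64²/27 = 5.0181
SE = √(s₁²/n₁ + s₂²/n₂) = √(6.5345 + 5.0181) = 3.3989
df (Welch-Satterthwaite) = (s₁²/n₁ + s₂²/n₂)² / [(s₁²/n₁)²/(n₁-1) + (s₂²/n₂)²/(n₂-1)] ≈ 44.46
t = (x̄₁ - x̄₂) / SE = (73.03 - 73.84) / 3.3989 = -0.81 / 3.3989 = -0.238
p-value = 0.8127

Since p-value > α = 0.05, we fail to reject H₀.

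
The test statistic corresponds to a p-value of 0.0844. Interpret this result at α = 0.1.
Since p = 0.0844 < α = 0.1, reject H₀.
There is sufficient evidence to reject the null hypothesis; the result is statistically significant at the 0.1 level.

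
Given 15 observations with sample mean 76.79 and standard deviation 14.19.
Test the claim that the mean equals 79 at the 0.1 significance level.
One-sample t-test:
H₀: μ = 79
H₁: μ ≠ 79
df = n - 1 = 14
t = (x̄ - μ₀) / (s/√n) = (76.79 - 79) / (14.19/√15) = -0.603
p-value = 0.5560

Since p-value > α = 0.1, we fail to reject H₀.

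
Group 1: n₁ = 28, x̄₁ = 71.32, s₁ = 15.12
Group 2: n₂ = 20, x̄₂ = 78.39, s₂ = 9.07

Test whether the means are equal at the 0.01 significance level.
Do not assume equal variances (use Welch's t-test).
Welch's two-sample t-test:
H₀: μ₁ = μ₂
H₁: μ₁ ≠ μ₂
s₁²/n₁ = 15.12²/28 = 8.1648,  s₂²/n₂ = 9.07²/20 = 4.1132
SE = √(s₁²/n₁ + s₂²/n₂) = √(8.1648 + 4.1132) = 3.5040
df (Welch-Satterthwaite) = (s₁²/n₁ + s₂²/n₂)² / [(s₁²/n₁)²/(n₁-1) + (s₂²/n₂)²/(n₂-1)] ≈ 44.87
t = (x̄₁ - x̄₂) / SE = (71.32 - 78.39) / 3.5040 = -7.07 / 3.5040 = -2.018
p-value = 0.0496

Since p-value > α = 0.01, we fail to reject H₀.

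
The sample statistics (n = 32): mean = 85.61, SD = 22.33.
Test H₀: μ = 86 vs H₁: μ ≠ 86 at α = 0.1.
One-sample t-test:
H₀: μ = 86
H₁: μ ≠ 86
df = n - 1 = 31
t = (x̄ - μ₀) / (s/√n) = (85.61 - 86) / (22.33/√32) = -0.099
p-value = 0.9219

Since p-value > α = 0.1, we fail to reject H₀.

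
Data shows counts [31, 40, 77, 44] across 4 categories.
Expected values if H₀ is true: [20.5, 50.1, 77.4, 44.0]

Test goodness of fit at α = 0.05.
Chi-square goodness of fit test:
H₀: observed counts match expected distribution
H₁: observed counts differ from expected distribution
df = k - 1 = 3
χ² = Σ(O - E)²/E
   = (31 - 20.5)²/20.5 + (40 - 50.1)²/50.1 + (77 - 77.4)²/77.4 + (44 - 44.0)²/44.0
   = 5.378 + 2.036 + 0.002 + 0.000
   = 7.42
p-value = 0.0598

Since p-value > α = 0.05, we fail to reject H₀.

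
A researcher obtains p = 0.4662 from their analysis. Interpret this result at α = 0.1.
Since p = 0.4662 > α = 0.1, fail to reject H₀.
There is insufficient evidence to reject the null hypothesis; the result is not statistically significant at the 0.1 level.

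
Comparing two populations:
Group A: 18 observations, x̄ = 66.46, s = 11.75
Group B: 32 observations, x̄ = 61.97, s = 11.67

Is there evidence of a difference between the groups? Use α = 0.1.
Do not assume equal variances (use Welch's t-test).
Welch's two-sample t-test:
H₀: μ₁ = μ₂
H₁: μ₁ ≠ μ₂
s₁²/n₁ = 11.75²/18 = 7.6701,  s₂²/n₂ = 11.67²/32 = 4.2559
SE = √(s₁²/n₁ + s₂²/n₂) = √(7.6701 + 4.2559) = 3.4534
df (Welch-Satterthwaite) = (s₁²/n₁ + s₂²/n₂)² / [(s₁²/n₁)²/(n₁-1) + (s₂²/n₂)²/(n₂-1)] ≈ 35.16
t = (x̄₁ - x̄₂) / SE = (66.46 - 61.97) / 3.4534 = 4.49 / 3.4534 = 1.300
p-value = 0.2020

Since p-value > α = 0.1, we fail to reject H₀.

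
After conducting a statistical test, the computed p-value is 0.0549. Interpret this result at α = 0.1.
Since p = 0.0549 < α = 0.1, reject H₀.
There is sufficient evidence to reject the null hypothesis; the result is statistically significant at the 0.1 level.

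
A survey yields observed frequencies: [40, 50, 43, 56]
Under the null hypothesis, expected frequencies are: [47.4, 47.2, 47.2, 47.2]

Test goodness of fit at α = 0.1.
Chi-square goodness of fit test:
H₀: observed counts match expected distribution
H₁: observed counts differ from expected distribution
df = k - 1 = 3
χ² = Σ(O - E)²/E
   = (40 - 47.4)²/47.4 + (50 - 47.2)²/47.2 + (43 - 47.2)²/47.2 + (56 - 47.2)²/47.2
   = 1.155 + 0.166 + 0.374 + 1.641
   = 3.34
p-value = 0.3427

Since p-value > α = 0.1, we fail to reject H₀.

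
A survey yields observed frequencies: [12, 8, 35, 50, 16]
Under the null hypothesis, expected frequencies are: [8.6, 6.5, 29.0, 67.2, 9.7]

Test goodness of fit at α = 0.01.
Chi-square goodness of fit test:
H₀: observed counts match expected distribution
H₁: observed counts differ from expected distribution
df = k - 1 = 4
χ² = Σ(O - E)²/E
   = (12 - 8.6)²/8.6 + (8 - 6.5)²/6.5 + (35 - 29.0)²/29.0 + (50 - 67.2)²/67.2 + (16 - 9.7)²/9.7
   = 1.344 + 0.346 + 1.241 + 4.402 + 4.092
   = 11.43
p-value = 0.0222

Since p-value > α = 0.01, we fail to reject H₀.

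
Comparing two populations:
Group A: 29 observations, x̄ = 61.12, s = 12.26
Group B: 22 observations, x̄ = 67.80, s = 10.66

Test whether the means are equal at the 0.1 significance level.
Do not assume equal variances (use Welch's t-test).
Welch's two-sample t-test:
H₀: μ₁ = μ₂
H₁: μ₁ ≠ μ₂
s₁²/n₁ = 12.26²/29 = 5.1830,  s₂²/n₂ = 10.66²/22 = 5.1653
SE = √(s₁²/n₁ + s₂²/n₂) = √(5.1830 + 5.1653) = 3.2169
df (Welch-Satterthwaite) = (s₁²/n₁ + s₂²/n₂)² / [(s₁²/n₁)²/(n₁-1) + (s₂²/n₂)²/(n₂-1)] ≈ 48.02
t = (x̄₁ - x̄₂) / SE = (61.12 - 67.80) / 3.2169 = -6.68 / 3.2169 = -2.077
p-value = 0.0432

Since p-value < α = 0.1, we reject H₀.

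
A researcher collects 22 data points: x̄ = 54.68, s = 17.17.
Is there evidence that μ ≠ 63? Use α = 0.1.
One-sample t-test:
H₀: μ = 63
H₁: μ ≠ 63
df = n - 1 = 21
t = (x̄ - μ₀) / (s/√n) = (54.68 - 63) / (17.17/√22) = -2.273
p-value = 0.0337

Since p-value < α = 0.1, we reject H₀.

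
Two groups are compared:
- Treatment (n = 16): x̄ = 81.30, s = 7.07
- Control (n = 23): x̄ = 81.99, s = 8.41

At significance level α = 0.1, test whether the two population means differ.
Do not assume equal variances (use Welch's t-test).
Welch's two-sample t-test:
H₀: μ₁ = μ₂
H₁: μ₁ ≠ μ₂
s₁²/n₁ = 7.07²/16 = 3.1241,  s₂²/n₂ = 8.41²/23 = 3.0751
SE = √(s₁²/n₁ + s₂²/n₂) = √(3.1241 + 3.0751) = 2.4898
df (Welch-Satterthwaite) = (s₁²/n₁ + s₂²/n₂)² / [(s₁²/n₁)²/(n₁-1) + (s₂²/n₂)²/(n₂-1)] ≈ 35.57
t = (x̄₁ - x̄₂) / SE = (81.30 - 81.99) / 2.4898 = -0.69 / 2.4898 = -0.277
p-value = 0.7833

Since p-value > α = 0.1, we fail to reject H₀.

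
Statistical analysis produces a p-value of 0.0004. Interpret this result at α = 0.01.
Since p = 0.0004 < α = 0.01, reject H₀.
There is sufficient evidence to reject the null hypothesis; the result is statistically significant at the 0.01 level.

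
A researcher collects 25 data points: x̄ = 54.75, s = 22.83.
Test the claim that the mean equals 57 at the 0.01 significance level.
One-sample t-test:
H₀: μ = 57
H₁: μ ≠ 57
df = n - 1 = 24
t = (x̄ - μ₀) / (s/√n) = (54.75 - 57) / (22.83/√25) = -0.493
p-value = 0.6267

Since p-value > α = 0.01, we fail to reject H₀.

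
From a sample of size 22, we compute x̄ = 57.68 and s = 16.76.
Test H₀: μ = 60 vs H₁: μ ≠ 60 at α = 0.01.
One-sample t-test:
H₀: μ = 60
H₁: μ ≠ 60
df = n - 1 = 21
t = (x̄ - μ₀) / (s/√n) = (57.68 - 60) / (16.76/√22) = -0.649
p-value = 0.5232

Since p-value > α = 0.01, we fail to reject H₀.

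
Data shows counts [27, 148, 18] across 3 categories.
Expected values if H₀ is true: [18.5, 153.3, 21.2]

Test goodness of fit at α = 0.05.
Chi-square goodness of fit test:
H₀: observed counts match expected distribution
H₁: observed counts differ from expected distribution
df = k - 1 = 2
χ² = Σ(O - E)²/E
   = (27 - 18.5)²/18.5 + (148 - 153.3)²/153.3 + (18 - 21.2)²/21.2
   = 3.905 + 0.183 + 0.483
   = 4.57
p-value = 0.1017

Since p-value > α = 0.05, we fail to reject H₀.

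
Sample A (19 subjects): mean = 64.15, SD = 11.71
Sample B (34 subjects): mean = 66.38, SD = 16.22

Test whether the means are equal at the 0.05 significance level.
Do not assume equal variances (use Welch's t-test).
Welch's two-sample t-test:
H₀: μ₁ = μ₂
H₁: μ₁ ≠ μ₂
s₁²/n₁ = 11.71²/19 = 7.2171,  s₂²/n₂ = 16.22²/34 = 7.7379
SE = √(s₁²/n₁ + s₂²/n₂) = √(7.2171 + 7.7379) = 3.8672
df (Welch-Satterthwaite) = (s₁²/n₁ + s₂²/n₂)² / [(s₁²/n₁)²/(n₁-1) + (s₂²/n₂)²/(n₂-1)] ≈ 47.50
t = (x̄₁ - x̄₂) / SE = (64.15 - 66.38) / 3.8672 = -2.23 / 3.8672 = -0.577
p-value = 0.5669

Since p-value > α = 0.05, we fail to reject H₀.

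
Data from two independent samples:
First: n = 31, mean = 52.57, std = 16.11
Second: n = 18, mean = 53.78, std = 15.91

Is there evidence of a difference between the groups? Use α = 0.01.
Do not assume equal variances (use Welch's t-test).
Welch's two-sample t-test:
H₀: μ₁ = μ₂
H₁: μ₁ ≠ μ₂
s₁²/n₁ = 16.11²/31 = 8.3720,  s₂²/n₂ = 15.91²/18 = 14.0627
SE = √(s₁²/n₁ + s₂²/n₂) = √(8.3720 + 14.0627) = 4.7365
df (Welch-Satterthwaite) = (s₁²/n₁ + s₂²/n₂)² / [(s₁²/n₁)²/(n₁-1) + (s₂²/n₂)²/(n₂-1)] ≈ 36.03
t = (x̄₁ - x̄₂) / SE = (52.57 - 53.78) / 4.7365 = -1.21 / 4.7365 = -0.255
p-value = 0.7998

Since p-value > α = 0.01, we fail to reject H₀.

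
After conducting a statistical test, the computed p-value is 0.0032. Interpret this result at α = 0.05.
Since p = 0.0032 < α = 0.05, reject H₀.
There is sufficient evidence to reject the null hypothesis; the result is statistically significant at the 0.05 level.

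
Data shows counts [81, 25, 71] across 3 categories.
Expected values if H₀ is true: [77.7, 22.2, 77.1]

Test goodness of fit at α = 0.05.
Chi-square goodness of fit test:
H₀: observed counts match expected distribution
H₁: observed counts differ from expected distribution
df = k - 1 = 2
χ² = Σ(O - E)²/E
   = (81 - 77.7)²/77.7 + (25 - 22.2)²/22.2 + (71 - 77.1)²/77.1
   = 0.140 + 0.353 + 0.483
   = 0.98
p-value = 0.6139

Since p-value > α = 0.05, we fail to reject H₀.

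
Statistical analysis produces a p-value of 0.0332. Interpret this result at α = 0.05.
Since p = 0.0332 < α = 0.05, reject H₀.
There is sufficient evidence to reject the null hypothesis; the result is statistically significant at the 0.05 level.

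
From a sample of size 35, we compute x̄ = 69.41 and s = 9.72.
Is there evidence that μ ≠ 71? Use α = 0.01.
One-sample t-test:
H₀: μ = 71
H₁: μ ≠ 71
df = n - 1 = 34
t = (x̄ - μ₀) / (s/√n) = (69.41 - 71) / (9.72/√35) = -0.968
p-value = 0.3400

Since p-value > α = 0.01, we fail to reject H₀.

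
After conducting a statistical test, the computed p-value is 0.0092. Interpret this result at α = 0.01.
Since p = 0.0092 < α = 0.01, reject H₀.
There is sufficient evidence to reject the null hypothesis; the result is statistically significant at the 0.01 level.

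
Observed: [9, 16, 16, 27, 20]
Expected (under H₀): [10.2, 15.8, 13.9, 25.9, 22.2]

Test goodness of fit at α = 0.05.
Chi-square goodness of fit test:
H₀: observed counts match expected distribution
H₁: observed counts differ from expected distribution
df = k - 1 = 4
χ² = Σ(O - E)²/E
   = (9 - 10.2)²/10.2 + (16 - 15.8)²/15.8 + (16 - 13.9)²/13.9 + (27 - 25.9)²/25.9 + (20 - 22.2)²/22.2
   = 0.141 + 0.003 + 0.317 + 0.047 + 0.218
   = 0.73
p-value = 0.9481

Since p-value > α = 0.05, we fail to reject H₀.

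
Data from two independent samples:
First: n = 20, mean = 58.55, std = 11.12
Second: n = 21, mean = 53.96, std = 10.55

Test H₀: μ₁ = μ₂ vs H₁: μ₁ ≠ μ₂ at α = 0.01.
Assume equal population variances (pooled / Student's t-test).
Student's two-sample t-test (equal variances):
H₀: μ₁ = μ₂
H₁: μ₁ ≠ μ₂
df = n₁ + n₂ - 2 = 39
Pooled variance s_p² = [(n₁-1)s₁² + (n₂-1)s₂²] / (n₁ + n₂ - 2) = [(19)(11.12²) + (20)(10.55²)] / 39 = 117.3201
SE = √(s_p²(1/n₁ + 1/n₂)) = √(117.3201 × (1/20 + 1/21)) = 3.3842
t = (x̄₁ - x̄₂) / SE = (58.55 - 53.96) / 3.3842 = 4.59 / 3.3842 = 1.356
p-value = 0.1828

Since p-value > α = 0.01, we fail to reject H₀.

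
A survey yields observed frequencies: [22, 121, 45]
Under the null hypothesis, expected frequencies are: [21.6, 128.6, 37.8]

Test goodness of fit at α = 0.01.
Chi-square goodness of fit test:
H₀: observed counts match expected distribution
H₁: observed counts differ from expected distribution
df = k - 1 = 2
χ² = Σ(O - E)²/E
   = (22 - 21.6)²/21.6 + (121 - 128.6)²/128.6 + (45 - 37.8)²/37.8
   = 0.007 + 0.449 + 1.371
   = 1.83
p-value = 0.4009

Since p-value > α = 0.01, we fail to reject H₀.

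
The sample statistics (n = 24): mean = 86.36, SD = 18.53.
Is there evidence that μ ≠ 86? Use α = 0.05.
One-sample t-test:
H₀: μ = 86
H₁: μ ≠ 86
df = n - 1 = 23
t = (x̄ - μ₀) / (s/√n) = (86.36 - 86) / (18.53/√24) = 0.095
p-value = 0.9250

Since p-value > α = 0.05, we fail to reject H₀.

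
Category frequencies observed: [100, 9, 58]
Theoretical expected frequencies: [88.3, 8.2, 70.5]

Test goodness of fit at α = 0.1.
Chi-square goodness of fit test:
H₀: observed counts match expected distribution
H₁: observed counts differ from expected distribution
df = k - 1 = 2
χ² = Σ(O - E)²/E
   = (100 - 88.3)²/88.3 + (9 - 8.2)²/8.2 + (58 - 70.5)²/70.5
   = 1.550 + 0.078 + 2.216
   = 3.84
p-value = 0.1463

Since p-value > α = 0.1, we fail to reject H₀.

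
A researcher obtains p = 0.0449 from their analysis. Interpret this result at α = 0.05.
Since p = 0.0449 < α = 0.05, reject H₀.
There is sufficient evidence to reject the null hypothesis; the result is statistically significant at the 0.05 level.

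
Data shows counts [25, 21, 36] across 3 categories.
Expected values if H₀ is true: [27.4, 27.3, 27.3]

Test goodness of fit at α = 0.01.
Chi-square goodness of fit test:
H₀: observed counts match expected distribution
H₁: observed counts differ from expected distribution
df = k - 1 = 2
χ² = Σ(O - E)²/E
   = (25 - 27.4)²/27.4 + (21 - 27.3)²/27.3 + (36 - 27.3)²/27.3
   = 0.210 + 1.454 + 2.773
   = 4.44
p-value = 0.1088

Since p-value > α = 0.01, we fail to reject H₀.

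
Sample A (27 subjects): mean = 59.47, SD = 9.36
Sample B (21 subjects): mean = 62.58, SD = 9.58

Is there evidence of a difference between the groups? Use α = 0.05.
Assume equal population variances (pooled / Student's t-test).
Student's two-sample t-test (equal variances):
H₀: μ₁ = μ₂
H₁: μ₁ ≠ μ₂
df = n₁ + n₂ - 2 = 46
Pooled variance s_p² = [(n₁-1)s₁² + (n₂-1)s₂²] / (n₁ + n₂ - 2) = [(26)(9.36²) + (20)(9.58²)] / 46 = 89.4213
SE = √(s_p²(1/n₁ + 1/n₂)) = √(89.4213 × (1/27 + 1/21)) = 2.7514
t = (x̄₁ - x̄₂) / SE = (59.47 - 62.58) / 2.7514 = -3.11 / 2.7514 = -1.130
p-value = 0.2642

Since p-value > α = 0.05, we fail to reject H₀.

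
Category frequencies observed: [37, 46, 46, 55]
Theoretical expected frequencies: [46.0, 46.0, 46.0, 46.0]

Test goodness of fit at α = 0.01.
Chi-square goodness of fit test:
H₀: observed counts match expected distribution
H₁: observed counts differ from expected distribution
df = k - 1 = 3
χ² = Σ(O - E)²/E
   = (37 - 46.0)²/46.0 + (46 - 46.0)²/46.0 + (46 - 46.0)²/46.0 + (55 - 46.0)²/46.0
   = 1.761 + 0.000 + 0.000 + 1.761
   = 3.52
p-value = 0.3180

Since p-value > α = 0.01, we fail to reject H₀.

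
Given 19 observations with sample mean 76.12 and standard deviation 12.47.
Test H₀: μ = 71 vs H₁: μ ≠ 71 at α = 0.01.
One-sample t-test:
H₀: μ = 71
H₁: μ ≠ 71
df = n - 1 = 18
t = (x̄ - μ₀) / (s/√n) = (76.12 - 71) / (12.47/√19) = 1.790
p-value = 0.0903

Since p-value > α = 0.01, we fail to reject H₀.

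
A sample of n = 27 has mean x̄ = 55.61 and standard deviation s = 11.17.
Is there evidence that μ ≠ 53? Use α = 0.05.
One-sample t-test:
H₀: μ = 53
H₁: μ ≠ 53
df = n - 1 = 26
t = (x̄ - μ₀) / (s/√n) = (55.61 - 53) / (11.17/√27) = 1.214
p-value = 0.2356

Since p-value > α = 0.05, we fail to reject H₀.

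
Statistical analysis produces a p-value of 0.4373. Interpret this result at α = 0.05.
Since p = 0.4373 > α = 0.05, fail to reject H₀.
There is insufficient evidence to reject the null hypothesis; the result is not statistically significant at the 0.05 level.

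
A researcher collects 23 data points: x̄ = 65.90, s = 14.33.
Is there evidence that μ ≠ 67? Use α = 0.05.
One-sample t-test:
H₀: μ = 67
H₁: μ ≠ 67
df = n - 1 = 22
t = (x̄ - μ₀) / (s/√n) = (65.90 - 67) / (14.33/√23) = -0.368
p-value = 0.7163

Since p-value > α = 0.05, we fail to reject H₀.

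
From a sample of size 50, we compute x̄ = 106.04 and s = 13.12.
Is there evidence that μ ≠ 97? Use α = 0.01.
One-sample t-test:
H₀: μ = 97
H₁: μ ≠ 97
df = n - 1 = 49
t = (x̄ - μ₀) / (s/√n) = (106.04 - 97) / (13.12/√50) = 4.872
p-value < 0.0001

Since p-value < α = 0.01, we reject H₀.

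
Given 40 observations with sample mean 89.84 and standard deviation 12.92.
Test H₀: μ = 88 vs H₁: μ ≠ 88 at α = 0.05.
One-sample t-test:
H₀: μ = 88
H₁: μ ≠ 88
df = n - 1 = 39
t = (x̄ - μ₀) / (s/√n) = (89.84 - 88) / (12.92/√40) = 0.901
p-value = 0.3733

Since p-value > α = 0.05, we fail to reject H₀.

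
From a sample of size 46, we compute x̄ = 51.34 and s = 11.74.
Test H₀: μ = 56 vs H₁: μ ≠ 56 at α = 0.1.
One-sample t-test:
H₀: μ = 56
H₁: μ ≠ 56
df = n - 1 = 45
t = (x̄ - μ₀) / (s/√n) = (51.34 - 56) / (11.74/√46) = -2.692
p-value = 0.0099

Since p-value < α = 0.1, we reject H₀.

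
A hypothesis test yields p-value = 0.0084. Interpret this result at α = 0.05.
Since p = 0.0084 < α = 0.05, reject H₀.
There is sufficient evidence to reject the null hypothesis; the result is statistically significant at the 0.05 level.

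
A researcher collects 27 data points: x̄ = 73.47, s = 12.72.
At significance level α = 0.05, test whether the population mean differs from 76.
One-sample t-test:
H₀: μ = 76
H₁: μ ≠ 76
df = n - 1 = 26
t = (x̄ - μ₀) / (s/√n) = (73.47 - 76) / (12.72/√27) = -1.034
p-value = 0.3109

Since p-value > α = 0.05, we fail to reject H₀.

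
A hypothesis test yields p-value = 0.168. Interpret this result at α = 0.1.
Since p = 0.168 > α = 0.1, fail to reject H₀.
There is insufficient evidence to reject the null hypothesis; the result is not statistically significant at the 0.1 level.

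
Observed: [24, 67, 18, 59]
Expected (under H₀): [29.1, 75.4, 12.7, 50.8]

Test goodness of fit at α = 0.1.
Chi-square goodness of fit test:
H₀: observed counts match expected distribution
H₁: observed counts differ from expected distribution
df = k - 1 = 3
χ² = Σ(O - E)²/E
   = (24 - 29.1)²/29.1 + (67 - 75.4)²/75.4 + (18 - 12.7)²/12.7 + (59 - 50.8)²/50.8
   = 0.894 + 0.936 + 2.212 + 1.324
   = 5.37
p-value = 0.1469

Since p-value > α = 0.1, we fail to reject H₀.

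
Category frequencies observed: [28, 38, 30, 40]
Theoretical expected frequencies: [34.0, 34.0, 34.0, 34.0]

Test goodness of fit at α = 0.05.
Chi-square goodness of fit test:
H₀: observed counts match expected distribution
H₁: observed counts differ from expected distribution
df = k - 1 = 3
χ² = Σ(O - E)²/E
   = (28 - 34.0)²/34.0 + (38 - 34.0)²/34.0 + (30 - 34.0)²/34.0 + (40 - 34.0)²/34.0
   = 1.059 + 0.471 + 0.471 + 1.059
   = 3.06
p-value = 0.3826

Since p-value > α = 0.05, we fail to reject H₀.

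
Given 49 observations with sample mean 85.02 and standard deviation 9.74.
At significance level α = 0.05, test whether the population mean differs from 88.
One-sample t-test:
H₀: μ = 88
H₁: μ ≠ 88
df = n - 1 = 48
t = (x̄ - μ₀) / (s/√n) = (85.02 - 88) / (9.74/√49) = -2.142
p-value = 0.0373

Since p-value < α = 0.05, we reject H₀.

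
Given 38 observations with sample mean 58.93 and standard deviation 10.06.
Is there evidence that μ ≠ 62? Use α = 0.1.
One-sample t-test:
H₀: μ = 62
H₁: μ ≠ 62
df = n - 1 = 37
t = (x̄ - μ₀) / (s/√n) = (58.93 - 62) / (10.06/√38) = -1.881
p-value = 0.0678

Since p-value < α = 0.1, we reject H₀.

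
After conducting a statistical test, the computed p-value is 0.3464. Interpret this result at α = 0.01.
Since p = 0.3464 > α = 0.01, fail to reject H₀.
There is insufficient evidence to reject the null hypothesis; the result is not statistically significant at the 0.01 level.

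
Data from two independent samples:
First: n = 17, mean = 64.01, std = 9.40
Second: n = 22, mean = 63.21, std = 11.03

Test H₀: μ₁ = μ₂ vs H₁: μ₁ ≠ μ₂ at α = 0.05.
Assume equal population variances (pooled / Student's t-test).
Student's two-sample t-test (equal variances):
H₀: μ₁ = μ₂
H₁: μ₁ ≠ μ₂
df = n₁ + n₂ - 2 = 37
Pooled variance s_p² = [(n₁-1)s₁² + (n₂-1)s₂²] / (n₁ + n₂ - 2) = [(16)(9.40²) + (21)(11.03²)] / 37 = 107.2605
SE = √(s_p²(1/n₁ + 1/n₂)) = √(107.2605 × (1/17 + 1/22)) = 3.3444
t = (x̄₁ - x̄₂) / SE = (64.01 - 63.21) / 3.3444 = 0.80 / 3.3444 = 0.239
p-value = 0.8123

Since p-value > α = 0.05, we fail to reject H₀.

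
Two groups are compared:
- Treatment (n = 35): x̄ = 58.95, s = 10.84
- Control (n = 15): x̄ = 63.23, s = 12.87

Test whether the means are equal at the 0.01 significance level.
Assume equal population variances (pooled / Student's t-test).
Student's two-sample t-test (equal variances):
H₀: μ₁ = μ₂
H₁: μ₁ ≠ μ₂
df = n₁ + n₂ - 2 = 48
Pooled variance s_p² = [(n₁-1)s₁² + (n₂-1)s₂²] / (n₁ + n₂ - 2) = [(34)(10.84²) + (14)(12.87²)] / 48 = 131.5439
SE = √(s_p²(1/n₁ + 1/n₂)) = √(131.5439 × (1/35 + 1/15)) = 3.5395
t = (x̄₁ - x̄₂) / SE = (58.95 - 63.23) / 3.5395 = -4.28 / 3.5395 = -1.209
p-value = 0.2325

Since p-value > α = 0.01, we fail to reject H₀.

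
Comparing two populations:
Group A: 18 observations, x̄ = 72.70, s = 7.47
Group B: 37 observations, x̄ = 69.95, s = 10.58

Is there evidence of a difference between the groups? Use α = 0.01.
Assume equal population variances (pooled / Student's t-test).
Student's two-sample t-test (equal variances):
H₀: μ₁ = μ₂
H₁: μ₁ ≠ μ₂
df = n₁ + n₂ - 2 = 53
Pooled variance s_p² = [(n₁-1)s₁² + (n₂-1)s₂²] / (n₁ + n₂ - 2) = [(17)(7.47²) + (36)(10.58²)] / 53 = 93.9307
SE = √(s_p²(1/n₁ + 1/n₂)) = √(93.9307 × (1/18 + 1/37)) = 2.7851
t = (x̄₁ - x̄₂) / SE = (72.70 - 69.95) / 2.7851 = 2.75 / 2.7851 = 0.987
p-value = 0.3279

Since p-value > α = 0.01, we fail to reject H₀.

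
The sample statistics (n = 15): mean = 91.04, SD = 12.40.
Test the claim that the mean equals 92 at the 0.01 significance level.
One-sample t-test:
H₀: μ = 92
H₁: μ ≠ 92
df = n - 1 = 14
t = (x̄ - μ₀) / (s/√n) = (91.04 - 92) / (12.40/√15) = -0.300
p-value = 0.7687

Since p-value > α = 0.01, we fail to reject H₀.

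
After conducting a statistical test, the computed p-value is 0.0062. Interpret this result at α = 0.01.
Since p = 0.0062 < α = 0.01, reject H₀.
There is sufficient evidence to reject the null hypothesis; the result is statistically significant at the 0.01 level.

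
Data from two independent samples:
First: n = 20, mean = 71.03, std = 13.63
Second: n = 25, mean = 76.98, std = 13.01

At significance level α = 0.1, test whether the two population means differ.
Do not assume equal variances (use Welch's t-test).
Welch's two-sample t-test:
H₀: μ₁ = μ₂
H₁: μ₁ ≠ μ₂
s₁²/n₁ = 13.63²/20 = 9.2888,  s₂²/n₂ = 13.01²/25 = 6.7704
SE = √(s₁²/n₁ + s₂²/n₂) = √(9.2888 + 6.7704) = 4.0074
df (Welch-Satterthwaite) = (s₁²/n₁ + s₂²/n₂)² / [(s₁²/n₁)²/(n₁-1) + (s₂²/n₂)²/(n₂-1)] ≈ 39.98
t = (x̄₁ - x̄₂) / SE = (71.03 - 76.98) / 4.0074 = -5.95 / 4.0074 = -1.485
p-value = 0.1455

Since p-value > α = 0.1, we fail to reject H₀.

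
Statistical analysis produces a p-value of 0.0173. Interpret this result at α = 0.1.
Since p = 0.0173 < α = 0.1, reject H₀.
There is sufficient evidence to reject the null hypothesis; the result is statistically significant at the 0.1 level.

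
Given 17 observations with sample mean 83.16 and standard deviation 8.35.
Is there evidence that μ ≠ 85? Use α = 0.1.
One-sample t-test:
H₀: μ = 85
H₁: μ ≠ 85
df = n - 1 = 16
t = (x̄ - μ₀) / (s/√n) = (83.16 - 85) / (8.35/√17) = -0.909
p-value = 0.3771

Since p-value > α = 0.1, we fail to reject H₀.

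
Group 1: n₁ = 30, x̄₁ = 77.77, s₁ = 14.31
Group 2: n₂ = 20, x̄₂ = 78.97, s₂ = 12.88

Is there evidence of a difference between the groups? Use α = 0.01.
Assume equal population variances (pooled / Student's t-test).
Student's two-sample t-test (equal variances):
H₀: μ₁ = μ₂
H₁: μ₁ ≠ μ₂
df = n₁ + n₂ - 2 = 48
Pooled variance s_p² = [(n₁-1)s₁² + (n₂-1)s₂²] / (n₁ + n₂ - 2) = [(29)(14.31²) + (19)(12.88²)] / 48 = 189.3854
SE = √(s_p²(1/n₁ + 1/n₂)) = √(189.3854 × (1/30 + 1/20)) = 3.9727
t = (x̄₁ - x̄₂) / SE = (77.77 - 78.97) / 3.9727 = -1.20 / 3.9727 = -0.302
p-value = 0.7639

Since p-value > α = 0.01, we fail to reject H₀.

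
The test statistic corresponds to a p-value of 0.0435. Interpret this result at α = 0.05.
Since p = 0.0435 < α = 0.05, reject H₀.
There is sufficient evidence to reject the null hypothesis; the result is statistically significant at the 0.05 level.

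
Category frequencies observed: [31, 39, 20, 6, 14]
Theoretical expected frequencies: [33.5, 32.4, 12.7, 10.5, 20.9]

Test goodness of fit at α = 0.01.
Chi-square goodness of fit test:
H₀: observed counts match expected distribution
H₁: observed counts differ from expected distribution
df = k - 1 = 4
χ² = Σ(O - E)²/E
   = (31 - 33.5)²/33.5 + (39 - 32.4)²/32.4 + (20 - 12.7)²/12.7 + (6 - 10.5)²/10.5 + (14 - 20.9)²/20.9
   = 0.187 + 1.344 + 4.196 + 1.929 + 2.278
   = 9.93
p-value = 0.0416

Since p-value > α = 0.01, we fail to reject H₀.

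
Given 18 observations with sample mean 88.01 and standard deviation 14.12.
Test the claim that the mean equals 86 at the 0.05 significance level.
One-sample t-test:
H₀: μ = 86
H₁: μ ≠ 86
df = n - 1 = 17
t = (x̄ - μ₀) / (s/√n) = (88.01 - 86) / (14.12/√18) = 0.604
p-value = 0.5539

Since p-value > α = 0.05, we fail to reject H₀.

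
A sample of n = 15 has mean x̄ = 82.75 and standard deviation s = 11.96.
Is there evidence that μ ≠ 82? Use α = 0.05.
One-sample t-test:
H₀: μ = 82
H₁: μ ≠ 82
df = n - 1 = 14
t = (x̄ - μ₀) / (s/√n) = (82.75 - 82) / (11.96/√15) = 0.243
p-value = 0.8116

Since p-value > α = 0.05, we fail to reject H₀.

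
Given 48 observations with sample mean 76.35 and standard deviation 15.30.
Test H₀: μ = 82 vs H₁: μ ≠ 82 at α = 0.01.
One-sample t-test:
H₀: μ = 82
H₁: μ ≠ 82
df = n - 1 = 47
t = (x̄ - μ₀) / (s/√n) = (76.35 - 82) / (15.30/√48) = -2.558
p-value = 0.0138

Since p-value > α = 0.01, we fail to reject H₀.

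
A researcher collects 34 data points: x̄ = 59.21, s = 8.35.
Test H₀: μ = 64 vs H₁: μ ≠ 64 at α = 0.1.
One-sample t-test:
H₀: μ = 64
H₁: μ ≠ 64
df = n - 1 = 33
t = (x̄ - μ₀) / (s/√n) = (59.21 - 64) / (8.35/√34) = -3.345
p-value = 0.0021

Since p-value < α = 0.1, we reject H₀.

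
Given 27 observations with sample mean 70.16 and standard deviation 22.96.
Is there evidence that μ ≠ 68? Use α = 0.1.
One-sample t-test:
H₀: μ = 68
H₁: μ ≠ 68
df = n - 1 = 26
t = (x̄ - μ₀) / (s/√n) = (70.16 - 68) / (22.96/√27) = 0.489
p-value = 0.6291

Since p-value > α = 0.1, we fail to reject H₀.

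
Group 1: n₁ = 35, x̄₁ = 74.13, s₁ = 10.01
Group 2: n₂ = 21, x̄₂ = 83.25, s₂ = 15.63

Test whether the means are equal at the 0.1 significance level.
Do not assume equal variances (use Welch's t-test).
Welch's two-sample t-test:
H₀: μ₁ = μ₂
H₁: μ₁ ≠ μ₂
s₁²/n₁ = 10.01²/35 = 2.8629,  s₂²/n₂ = 15.63²/21 = 11.6332
SE = √(s₁²/n₁ + s₂²/n₂) = √(2.8629 + 11.6332) = 3.8074
df (Welch-Satterthwaite) = (s₁²/n₁ + s₂²/n₂)² / [(s₁²/n₁)²/(n₁-1) + (s₂²/n₂)²/(n₂-1)] ≈ 29.99
t = (x̄₁ - x̄₂) / SE = (74.13 - 83.25) / 3.8074 = -9.12 / 3.8074 = -2.395
p-value = 0.0231

Since p-value < α = 0.1, we reject H₀.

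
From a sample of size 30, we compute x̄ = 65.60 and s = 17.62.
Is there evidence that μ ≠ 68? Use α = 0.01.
One-sample t-test:
H₀: μ = 68
H₁: μ ≠ 68
df = n - 1 = 29
t = (x̄ - μ₀) / (s/√n) = (65.60 - 68) / (17.62/√30) = -0.746
p-value = 0.4616

Since p-value > α = 0.01, we fail to reject H₀.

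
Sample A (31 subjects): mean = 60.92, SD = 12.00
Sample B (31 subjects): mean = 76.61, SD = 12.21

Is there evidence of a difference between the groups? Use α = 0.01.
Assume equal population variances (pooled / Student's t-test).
Student's two-sample t-test (equal variances):
H₀: μ₁ = μ₂
H₁: μ₁ ≠ μ₂
df = n₁ + n₂ - 2 = 60
Pooled variance s_p² = [(n₁-1)s₁² + (n₂-1)s₂²] / (n₁ + n₂ - 2) = [(30)(12.00²) + (30)(12.21²)] / 60 = 146.5421
SE = √(s_p²(1/n₁ + 1/n₂)) = √(146.5421 × (1/31 + 1/31)) = 3.0748
t = (x̄₁ - x̄₂) / SE = (60.92 - 76.61) / 3.0748 = -15.69 / 3.0748 = -5.103
p-value < 0.0001

Since p-value < α = 0.01, we reject H₀.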